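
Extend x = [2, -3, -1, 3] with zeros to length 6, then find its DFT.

Original 4-point DFT: [1, 3+6i, 1, 3-6i]
Zero-padded 6-point DFT provides frequency interpolation.

DFT_6([x, 0, ...]) = [1, -2.0000+3.4641i, 7.0000+1.7321i, 1, 7.0000-1.7321i, -2.0000-3.4641i]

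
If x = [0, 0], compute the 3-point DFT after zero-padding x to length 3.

Original 2-point DFT: [0, 0]
Zero-padded 3-point DFT provides frequency interpolation.

DFT_3([x, 0, ...]) = [0, 0, 0]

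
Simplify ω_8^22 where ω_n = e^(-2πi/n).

Since ω_8^8 = 1, powers reduce modulo 8.
22 mod 8 = 6
So ω_8^22 = ω_8^6 = e^(-2πi·6/8)

ω_8^22 = ω_8^6 = 1i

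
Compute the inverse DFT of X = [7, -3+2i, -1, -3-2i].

x[n] = (1/4) Σ(k=0 to 3) X[k] · e^(2πikn/4)

Computing each x[n]:
x[0] = 0
x[1] = 1
x[2] = 3
x[3] = 3

x = [0, 1, 3, 3]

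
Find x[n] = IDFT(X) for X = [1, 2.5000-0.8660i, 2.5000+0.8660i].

x[n] = (1/3) Σ(k=0 to 2) X[k] · e^(2πikn/3)

Computing each x[n]:
x[0] = 2
x[1] = 0
x[2] = -1

x = [2, 0, -1]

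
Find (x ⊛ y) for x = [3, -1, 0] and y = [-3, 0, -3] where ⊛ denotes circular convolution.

(x ⊛ y)[n] = Σ(m=0 to 2) x[m] · y[(n-m) mod 3]

Computing each output sample:
(x ⊛ y)[0] = -6
(x ⊛ y)[1] = 3
(x ⊛ y)[2] = -9

x ⊛ y = [-6, 3, -9]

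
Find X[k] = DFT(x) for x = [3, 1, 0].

X[k] = Σ(n=0 to 2) x[n] · ω_3^(nk)
where ω_3 = e^(-2πi/3)

Computing each X[k]:
X[0] = 4
X[1] = 2.5000-0.8660i
X[2] = 2.5000+0.8660i

X = [4, 2.5000-0.8660i, 2.5000+0.8660i]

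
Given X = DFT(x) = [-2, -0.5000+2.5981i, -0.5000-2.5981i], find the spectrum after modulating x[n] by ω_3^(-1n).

Modulation property: DFT(ω_3^(-1n)·x[n]) = X[(k-1) mod 3], so circularly shift X by 1 positions.

X[k-1] = [-0.5000-2.5981i, -2, -0.5000+2.5981i]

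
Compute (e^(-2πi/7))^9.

Since ω_7^7 = 1, powers reduce modulo 7.
9 mod 7 = 2
So ω_7^9 = ω_7^2 = e^(-2πi·2/7)

ω_7^9 = ω_7^2 = -0.2225-0.9749i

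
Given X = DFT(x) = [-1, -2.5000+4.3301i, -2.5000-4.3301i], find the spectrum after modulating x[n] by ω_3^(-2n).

Modulation property: DFT(ω_3^(-2n)·x[n]) = X[(k-2) mod 3], so circularly shift X by 2 positions.

X[k-2] = [-2.5000+4.3301i, -2.5000-4.3301i, -1]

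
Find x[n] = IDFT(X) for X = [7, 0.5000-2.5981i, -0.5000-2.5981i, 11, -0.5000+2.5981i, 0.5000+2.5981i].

x[n] = (1/6) Σ(k=0 to 5) X[k] · e^(2πikn/6)

Computing each x[n]:
x[0] = 3
x[1] = 1
x[2] = 3
x[3] = -1
x[4] = 3
x[5] = -2

x = [3, 1, 3, -1, 3, -2]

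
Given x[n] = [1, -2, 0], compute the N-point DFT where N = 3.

X[k] = Σ(n=0 to 2) x[n] · ω_3^(nk)
where ω_3 = e^(-2πi/3)

Computing each X[k]:
X[0] = -1
X[1] = 2.0000+1.7321i
X[2] = 2.0000-1.7321i

X = [-1, 2.0000+1.7321i, 2.0000-1.7321i]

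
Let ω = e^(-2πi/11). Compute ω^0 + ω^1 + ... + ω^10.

Sum of all nth roots of unity equals 0 for n > 1 (geometric series with r ≠ 1).

0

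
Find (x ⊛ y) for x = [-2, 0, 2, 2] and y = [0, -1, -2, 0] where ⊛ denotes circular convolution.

(x ⊛ y)[n] = Σ(m=0 to 3) x[m] · y[(n-m) mod 4]

Computing each output sample:
(x ⊛ y)[0] = -6
(x ⊛ y)[1] = -2
(x ⊛ y)[2] = 4
(x ⊛ y)[3] = -2

x ⊛ y = [-6, -2, 4, -2]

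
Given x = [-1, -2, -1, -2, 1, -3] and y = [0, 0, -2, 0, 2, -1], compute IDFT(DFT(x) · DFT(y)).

(x ⊛ y)[n] = Σ(m=0 to 5) x[m] · y[(n-m) mod 6]

Computing each output sample:
(x ⊛ y)[0] = -2
(x ⊛ y)[1] = 3
(x ⊛ y)[2] = 6
(x ⊛ y)[3] = -3
(x ⊛ y)[4] = 3
(x ⊛ y)[5] = 1

x ⊛ y = [-2, 3, 6, -3, 3, 1]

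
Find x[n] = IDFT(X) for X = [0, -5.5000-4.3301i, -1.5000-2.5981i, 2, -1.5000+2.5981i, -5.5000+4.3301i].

x[n] = (1/6) Σ(k=0 to 5) X[k] · e^(2πikn/6)

Computing each x[n]:
x[0] = -2
x[1] = 1
x[2] = 2
x[3] = 1
x[4] = 1
x[5] = -3

x = [-2, 1, 2, 1, 1, -3]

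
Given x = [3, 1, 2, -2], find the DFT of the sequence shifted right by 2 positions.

Time shift by 2: X_shifted[k] = ω_4^(2k) · X[k]
Shifted x = [2, -2, 3, 1]

DFT(x[n-2]) = [4, -1+3i, 6, -1-3i]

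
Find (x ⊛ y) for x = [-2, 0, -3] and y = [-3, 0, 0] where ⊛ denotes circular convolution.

(x ⊛ y)[n] = Σ(m=0 to 2) x[m] · y[(n-m) mod 3]

Computing each output sample:
(x ⊛ y)[0] = 6
(x ⊛ y)[1] = 0
(x ⊛ y)[2] = 9

x ⊛ y = [6, 0, 9]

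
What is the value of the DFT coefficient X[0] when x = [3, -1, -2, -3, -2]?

X[0] = Σ(n=0 to 4) x[n] · ω_5^0 = Σ x[n]
= (3) + (-1) + (-2) + (-3) + (-2)

X[0] = -5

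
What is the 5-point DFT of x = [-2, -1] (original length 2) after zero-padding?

Original 2-point DFT: [-3, -1]
Zero-padded 5-point DFT provides frequency interpolation.

DFT_5([x, 0, ...]) = [-3, -2.3090+0.9511i, -1.1910+0.5878i, -1.1910-0.5878i, -2.3090-0.9511i]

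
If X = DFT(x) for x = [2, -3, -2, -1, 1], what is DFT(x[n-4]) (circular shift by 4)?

Time shift by 4: X_shifted[k] = ω_5^(4k) · X[k]
Shifted x = [-3, -2, -1, 1, 2]

DFT(x[n-4]) = [-3, -3.0000+4.9798i, -3.0000+0.4490i, -3.0000-0.4490i, -3.0000-4.9798i]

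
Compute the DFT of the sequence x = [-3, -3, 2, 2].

X[k] = Σ(n=0 to 3) x[n] · ω_4^(nk)
where ω_4 = e^(-2πi/4)

Computing each X[k]:
X[0] = -2
X[1] = -5+5i
X[2] = 0
X[3] = -5-5i

X = [-2, -5+5i, 0, -5-5i]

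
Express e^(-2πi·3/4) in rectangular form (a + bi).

ω_4^3 = e^(-2πi·3/4)
= cos(-2π·3/4) + i·sin(-2π·3/4)
= cos(-6π/4) + i·sin(-6π/4)

ω_4^3 = cos(-6π/4) + i·sin(-6π/4) = 1i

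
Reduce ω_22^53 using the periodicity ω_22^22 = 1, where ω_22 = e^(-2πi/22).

Since ω_22^22 = 1, powers reduce modulo 22.
53 mod 22 = 9
So ω_22^53 = ω_22^9 = e^(-2πi·9/22)

ω_22^53 = ω_22^9 = -0.8413-0.5406i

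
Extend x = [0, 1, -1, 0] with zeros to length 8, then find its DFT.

Original 4-point DFT: [0, 1-1i, -2, 1+1i]
Zero-padded 8-point DFT provides frequency interpolation.

DFT_8([x, 0, ...]) = [0, 0.7071+0.2929i, 1-1i, -0.7071-1.7071i, -2, -0.7071+1.7071i, 1+1i, 0.7071-0.2929i]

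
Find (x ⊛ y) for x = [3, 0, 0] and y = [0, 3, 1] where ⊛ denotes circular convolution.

(x ⊛ y)[n] = Σ(m=0 to 2) x[m] · y[(n-m) mod 3]

Computing each output sample:
(x ⊛ y)[0] = 0
(x ⊛ y)[1] = 9
(x ⊛ y)[2] = 3

x ⊛ y = [0, 9, 3]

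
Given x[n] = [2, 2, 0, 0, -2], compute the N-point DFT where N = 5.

X[k] = Σ(n=0 to 4) x[n] · ω_5^(nk)
where ω_5 = e^(-2πi/5)

Computing each X[k]:
X[0] = 2
X[1] = 2.0000-3.8042i
X[2] = 2.0000-2.3511i
X[3] = 2.0000+2.3511i
X[4] = 2.0000+3.8042i

X = [2, 2.0000-3.8042i, 2.0000-2.3511i, 2.0000+2.3511i, 2.0000+3.8042i]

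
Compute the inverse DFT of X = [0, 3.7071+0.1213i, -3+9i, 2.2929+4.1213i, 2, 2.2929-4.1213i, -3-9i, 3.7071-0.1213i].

x[n] = (1/8) Σ(k=0 to 7) X[k] · e^(2πikn/8)

Computing each x[n]:
x[0] = 1
x[1] = -3
x[2] = 2
x[3] = 1
x[4] = -2
x[5] = -2
x[6] = 0
x[7] = 3

x = [1, -3, 2, 1, -2, -2, 0, 3]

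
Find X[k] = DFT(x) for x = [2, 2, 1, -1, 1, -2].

X[k] = Σ(n=0 to 5) x[n] · ω_6^(nk)
where ω_6 = e^(-2πi/6)

Computing each X[k]:
X[0] = 3
X[1] = 2.0000-3.4641i
X[2] = -3.4641i
X[3] = 5
X[4] = 3.4641i
X[5] = 2.0000+3.4641i

X = [3, 2.0000-3.4641i, -3.4641i, 5, 3.4641i, 2.0000+3.4641i]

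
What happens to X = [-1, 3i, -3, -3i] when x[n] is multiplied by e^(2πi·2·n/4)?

Modulation property: DFT(ω_4^(-2n)·x[n]) = X[(k-2) mod 4], so circularly shift X by 2 positions.

X[k-2] = [-3, -3i, -1, 3i]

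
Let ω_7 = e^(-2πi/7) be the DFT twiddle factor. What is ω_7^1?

ω_7^1 = e^(-2πi·1/7)
= cos(-2π·1/7) + i·sin(-2π·1/7)
= cos(-2π/7) + i·sin(-2π/7)

ω_7^1 = cos(-2π/7) + i·sin(-2π/7) = 0.6235-0.7818i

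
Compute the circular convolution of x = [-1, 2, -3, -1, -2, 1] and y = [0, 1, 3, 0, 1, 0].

(x ⊛ y)[n] = Σ(m=0 to 5) x[m] · y[(n-m) mod 6]

Computing each output sample:
(x ⊛ y)[0] = -8
(x ⊛ y)[1] = 1
(x ⊛ y)[2] = -3
(x ⊛ y)[3] = 4
(x ⊛ y)[4] = -11
(x ⊛ y)[5] = -3

x ⊛ y = [-8, 1, -3, 4, -11, -3]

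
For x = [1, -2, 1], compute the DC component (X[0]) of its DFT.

X[0] = Σ(n=0 to 2) x[n] · ω_3^0 = Σ x[n]
= (1) + (-2) + (1)

X[0] = 0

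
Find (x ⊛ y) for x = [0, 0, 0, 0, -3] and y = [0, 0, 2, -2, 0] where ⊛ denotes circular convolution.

(x ⊛ y)[n] = Σ(m=0 to 4) x[m] · y[(n-m) mod 5]

Computing each output sample:
(x ⊛ y)[0] = 0
(x ⊛ y)[1] = -6
(x ⊛ y)[2] = 6
(x ⊛ y)[3] = 0
(x ⊛ y)[4] = 0

x ⊛ y = [0, -6, 6, 0, 0]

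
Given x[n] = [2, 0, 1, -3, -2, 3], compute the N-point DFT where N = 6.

X[k] = Σ(n=0 to 5) x[n] · ω_6^(nk)
where ω_6 = e^(-2πi/6)

Computing each X[k]:
X[0] = 1
X[1] = 7
X[2] = -2.0000+5.1962i
X[3] = 1
X[4] = -2.0000-5.1962i
X[5] = 7

X = [1, 7, -2.0000+5.1962i, 1, -2.0000-5.1962i, 7]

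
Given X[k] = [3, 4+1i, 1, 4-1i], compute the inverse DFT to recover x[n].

x[n] = (1/4) Σ(k=0 to 3) X[k] · e^(2πikn/4)

Computing each x[n]:
x[0] = 3
x[1] = 0
x[2] = -1
x[3] = 1

x = [3, 0, -1, 1]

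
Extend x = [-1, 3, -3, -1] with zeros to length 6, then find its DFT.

Original 4-point DFT: [-2, 2-4i, -6, 2+4i]
Zero-padded 6-point DFT provides frequency interpolation.

DFT_6([x, 0, ...]) = [-2, 3, -2.0000-5.1962i, -6, -2.0000+5.1962i, 3]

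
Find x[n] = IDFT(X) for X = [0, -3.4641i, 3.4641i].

x[n] = (1/3) Σ(k=0 to 2) X[k] · e^(2πikn/3)

Computing each x[n]:
x[0] = 0
x[1] = 2
x[2] = -2

x = [0, 2, -2]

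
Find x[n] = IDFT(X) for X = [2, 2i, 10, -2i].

x[n] = (1/4) Σ(k=0 to 3) X[k] · e^(2πikn/4)

Computing each x[n]:
x[0] = 3
x[1] = -3
x[2] = 3
x[3] = -1

x = [3, -3, 3, -1]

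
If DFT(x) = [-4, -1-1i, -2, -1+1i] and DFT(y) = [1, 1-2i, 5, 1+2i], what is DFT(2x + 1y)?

By linearity: DFT(2x + 1y) = 2·DFT(x) + 1·DFT(y)
= 2·[-4, -1-1i, -2, -1+1i] + 1·[1, 1-2i, 5, 1+2i]

Computing element-wise:
Z[0] = 2·(-4) + 1·(1) = -7
Z[1] = 2·(-1-1i) + 1·(1-2i) = -1-4i
Z[2] = 2·(-2) + 1·(5) = 1
Z[3] = 2·(-1+1i) + 1·(1+2i) = -1+4i

DFT(2x + 1y) = 2·X + 1·Y = [-7, -1-4i, 1, -1+4i]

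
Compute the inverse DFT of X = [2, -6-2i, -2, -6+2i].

x[n] = (1/4) Σ(k=0 to 3) X[k] · e^(2πikn/4)

Computing each x[n]:
x[0] = -3
x[1] = 2
x[2] = 3
x[3] = 0

x = [-3, 2, 3, 0]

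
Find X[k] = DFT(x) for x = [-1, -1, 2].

X[k] = Σ(n=0 to 2) x[n] · ω_3^(nk)
where ω_3 = e^(-2πi/3)

Computing each X[k]:
X[0] = 0
X[1] = -1.5000+2.5981i
X[2] = -1.5000-2.5981i

X = [0, -1.5000+2.5981i, -1.5000-2.5981i]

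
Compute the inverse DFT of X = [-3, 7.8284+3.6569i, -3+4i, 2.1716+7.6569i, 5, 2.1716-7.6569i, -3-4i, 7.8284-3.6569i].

x[n] = (1/8) Σ(k=0 to 7) X[k] · e^(2πikn/8)

Computing each x[n]:
x[0] = 2
x[1] = -3
x[2] = 2
x[3] = -3
x[4] = -3
x[5] = -1
x[6] = 0
x[7] = 3

x = [2, -3, 2, -3, -3, -1, 0, 3]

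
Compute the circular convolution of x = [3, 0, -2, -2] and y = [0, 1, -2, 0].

(x ⊛ y)[n] = Σ(m=0 to 3) x[m] · y[(n-m) mod 4]

Computing each output sample:
(x ⊛ y)[0] = 2
(x ⊛ y)[1] = 7
(x ⊛ y)[2] = -6
(x ⊛ y)[3] = -2

x ⊛ y = [2, 7, -6, -2]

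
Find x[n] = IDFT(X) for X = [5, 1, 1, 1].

x[n] = (1/4) Σ(k=0 to 3) X[k] · e^(2πikn/4)

Computing each x[n]:
x[0] = 2
x[1] = 1
x[2] = 1
x[3] = 1

x = [2, 1, 1, 1]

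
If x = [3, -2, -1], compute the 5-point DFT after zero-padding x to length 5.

Original 3-point DFT: [0, 4.5000+0.8660i, 4.5000-0.8660i]
Zero-padded 5-point DFT provides frequency interpolation.

DFT_5([x, 0, ...]) = [0, 3.1910+2.4899i, 4.3090+0.2245i, 4.3090-0.2245i, 3.1910-2.4899i]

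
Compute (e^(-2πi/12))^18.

Since ω_12^12 = 1, powers reduce modulo 12.
18 mod 12 = 6
So ω_12^18 = ω_12^6 = e^(-2πi·6/12)

ω_12^18 = ω_12^6 = -1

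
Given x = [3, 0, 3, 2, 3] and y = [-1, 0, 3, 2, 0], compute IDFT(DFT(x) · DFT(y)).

(x ⊛ y)[n] = Σ(m=0 to 4) x[m] · y[(n-m) mod 5]

Computing each output sample:
(x ⊛ y)[0] = 9
(x ⊛ y)[1] = 13
(x ⊛ y)[2] = 12
(x ⊛ y)[3] = 4
(x ⊛ y)[4] = 6

x ⊛ y = [9, 13, 12, 4, 6]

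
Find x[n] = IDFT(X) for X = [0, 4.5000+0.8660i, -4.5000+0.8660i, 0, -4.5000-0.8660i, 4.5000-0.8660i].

x[n] = (1/6) Σ(k=0 to 5) X[k] · e^(2πikn/6)

Computing each x[n]:
x[0] = 0
x[1] = 1
x[2] = 0
x[3] = -3
x[4] = 0
x[5] = 2

x = [0, 1, 0, -3, 0, 2]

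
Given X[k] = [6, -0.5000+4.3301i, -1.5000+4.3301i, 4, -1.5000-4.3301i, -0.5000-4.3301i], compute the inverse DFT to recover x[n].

x[n] = (1/6) Σ(k=0 to 5) X[k] · e^(2πikn/6)

Computing each x[n]:
x[0] = 1
x[1] = -2
x[2] = 2
x[3] = 0
x[4] = 2
x[5] = 3

x = [1, -2, 2, 0, 2, 3]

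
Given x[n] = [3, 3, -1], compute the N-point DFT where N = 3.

X[k] = Σ(n=0 to 2) x[n] · ω_3^(nk)
where ω_3 = e^(-2πi/3)

Computing each X[k]:
X[0] = 5
X[1] = 2.0000-3.4641i
X[2] = 2.0000+3.4641i

X = [5, 2.0000-3.4641i, 2.0000+3.4641i]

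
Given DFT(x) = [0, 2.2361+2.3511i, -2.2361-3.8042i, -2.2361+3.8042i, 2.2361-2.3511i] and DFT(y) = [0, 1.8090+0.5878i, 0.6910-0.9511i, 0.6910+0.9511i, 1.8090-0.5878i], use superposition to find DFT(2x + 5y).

By linearity: DFT(2x + 5y) = 2·DFT(x) + 5·DFT(y)
= 2·[0, 2.2361+2.3511i, -2.2361-3.8042i, -2.2361+3.8042i, 2.2361-2.3511i] + 5·[0, 1.8090+0.5878i, 0.6910-0.9511i, 0.6910+0.9511i, 1.8090-0.5878i]

Computing element-wise:
Z[0] = 2·(0) + 5·(0) = 0
Z[1] = 2·(2.2361+2.3511i) + 5·(1.8090+0.5878i) = 13.5172+7.6412i
Z[2] = 2·(-2.2361-3.8042i) + 5·(0.6910-0.9511i) = -1.0172-12.3639i
Z[3] = 2·(-2.2361+3.8042i) + 5·(0.6910+0.9511i) = -1.0172+12.3639i
Z[4] = 2·(2.2361-2.3511i) + 5·(1.8090-0.5878i) = 13.5172-7.6412i

DFT(2x + 5y) = 2·X + 5·Y = [0, 13.5172+7.6412i, -1.0172-12.3639i, -1.0172+12.3639i, 13.5172-7.6412i]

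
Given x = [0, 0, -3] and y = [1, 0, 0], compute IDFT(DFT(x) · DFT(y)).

(x ⊛ y)[n] = Σ(m=0 to 2) x[m] · y[(n-m) mod 3]

Computing each output sample:
(x ⊛ y)[0] = 0
(x ⊛ y)[1] = 0
(x ⊛ y)[2] = -3

x ⊛ y = [0, 0, -3]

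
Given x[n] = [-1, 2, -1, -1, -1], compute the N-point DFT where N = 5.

X[k] = Σ(n=0 to 4) x[n] · ω_5^(nk)
where ω_5 = e^(-2πi/5)

Computing each X[k]:
X[0] = -2
X[1] = 0.9271-2.8532i
X[2] = -2.4271-1.7634i
X[3] = -2.4271+1.7634i
X[4] = 0.9271+2.8532i

X = [-2, 0.9271-2.8532i, -2.4271-1.7634i, -2.4271+1.7634i, 0.9271+2.8532i]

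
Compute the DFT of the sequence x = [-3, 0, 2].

X[k] = Σ(n=0 to 2) x[n] · ω_3^(nk)
where ω_3 = e^(-2πi/3)

Computing each X[k]:
X[0] = -1
X[1] = -4.0000+1.7321i
X[2] = -4.0000-1.7321i

X = [-1, -4.0000+1.7321i, -4.0000-1.7321i]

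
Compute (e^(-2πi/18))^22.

Since ω_18^18 = 1, powers reduce modulo 18.
22 mod 18 = 4
So ω_18^22 = ω_18^4 = e^(-2πi·4/18)

ω_18^22 = ω_18^4 = 0.1736-0.9848i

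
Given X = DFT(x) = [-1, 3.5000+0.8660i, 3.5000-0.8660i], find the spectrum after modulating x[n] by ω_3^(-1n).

Modulation property: DFT(ω_3^(-1n)·x[n]) = X[(k-1) mod 3], so circularly shift X by 1 positions.

X[k-1] = [3.5000-0.8660i, -1, 3.5000+0.8660i]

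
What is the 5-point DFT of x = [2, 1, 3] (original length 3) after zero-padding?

Original 3-point DFT: [6, 1.7321i, -1.7321i]
Zero-padded 5-point DFT provides frequency interpolation.

DFT_5([x, 0, ...]) = [6, -0.1180-2.7144i, 2.1180+2.2654i, 2.1180-2.2654i, -0.1180+2.7144i]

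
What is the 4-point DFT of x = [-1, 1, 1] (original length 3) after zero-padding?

Original 3-point DFT: [1, -2, -2]
Zero-padded 4-point DFT provides frequency interpolation.

DFT_4([x, 0, ...]) = [1, -2-1i, -1, -2+1i]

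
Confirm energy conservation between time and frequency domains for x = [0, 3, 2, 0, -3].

Time domain:
Σ|x[n]|² = |0|² + |3|² + |2|² + |0|² + |-3|² = 22.0000

Frequency domain:
(1/5)Σ|X[k]|² = (1/5)(|2|² + |-1.6180-6.8819i|² + |0.6180-1.6246i|² + |0.6180+1.6246i|² + |-1.6180+6.8819i|²) = (1/5)·110.0000 = 22.0000

Both sides agree, confirming Parseval's theorem.

Σ|x[n]|² = (1/N)Σ|X[k]|² = 22.0000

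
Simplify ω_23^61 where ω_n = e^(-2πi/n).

Since ω_23^23 = 1, powers reduce modulo 23.
61 mod 23 = 15
So ω_23^61 = ω_23^15 = e^(-2πi·15/23)

ω_23^61 = ω_23^15 = -0.5767+0.8170i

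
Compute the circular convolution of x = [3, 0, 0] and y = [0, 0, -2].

(x ⊛ y)[n] = Σ(m=0 to 2) x[m] · y[(n-m) mod 3]

Computing each output sample:
(x ⊛ y)[0] = 0
(x ⊛ y)[1] = 0
(x ⊛ y)[2] = -6

x ⊛ y = [0, 0, -6]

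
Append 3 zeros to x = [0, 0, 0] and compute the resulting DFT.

Original 3-point DFT: [0, 0, 0]
Zero-padded 6-point DFT provides frequency interpolation.

DFT_6([x, 0, ...]) = [0, 0, 0, 0, 0, 0]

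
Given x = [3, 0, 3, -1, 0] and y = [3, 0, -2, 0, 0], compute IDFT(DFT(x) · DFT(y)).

(x ⊛ y)[n] = Σ(m=0 to 4) x[m] · y[(n-m) mod 5]

Computing each output sample:
(x ⊛ y)[0] = 11
(x ⊛ y)[1] = 0
(x ⊛ y)[2] = 3
(x ⊛ y)[3] = -3
(x ⊛ y)[4] = -6

x ⊛ y = [11, 0, 3, -3, -6]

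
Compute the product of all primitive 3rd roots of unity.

The primitive 3rd roots of unity are ω_3^k for k coprime to 3: k ∈ {1, 2}
Their product equals the constant term of the cyclotomic polynomial Φ_3(x) up to sign.
For n ≥ 3, the product of all primitive nth roots of unity is 1. (For n=1 it is 1; for n=2 it is -1.)

1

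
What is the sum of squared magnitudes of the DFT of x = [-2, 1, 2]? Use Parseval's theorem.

Parseval: Σ|x[n]|² = (1/N)Σ|X[k]|², so Σ|X[k]|² = N·Σ|x[n]|² = 3·9.0000

Σ|X[k]|² = N·Σ|x[n]|² = 3·9.0000 = 27.0000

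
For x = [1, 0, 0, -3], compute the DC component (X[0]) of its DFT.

X[0] = Σ(n=0 to 3) x[n] · ω_4^0 = Σ x[n]
= (1) + (0) + (0) + (-3)

X[0] = -2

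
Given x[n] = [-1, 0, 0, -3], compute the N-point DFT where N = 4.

X[k] = Σ(n=0 to 3) x[n] · ω_4^(nk)
where ω_4 = e^(-2πi/4)

Computing each X[k]:
X[0] = -4
X[1] = -1-3i
X[2] = 2
X[3] = -1+3i

X = [-4, -1-3i, 2, -1+3i]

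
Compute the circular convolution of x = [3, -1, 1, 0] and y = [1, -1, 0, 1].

(x ⊛ y)[n] = Σ(m=0 to 3) x[m] · y[(n-m) mod 4]

Computing each output sample:
(x ⊛ y)[0] = 2
(x ⊛ y)[1] = -3
(x ⊛ y)[2] = 2
(x ⊛ y)[3] = 2

x ⊛ y = [2, -3, 2, 2]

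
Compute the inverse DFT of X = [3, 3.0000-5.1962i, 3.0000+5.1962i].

x[n] = (1/3) Σ(k=0 to 2) X[k] · e^(2πikn/3)

Computing each x[n]:
x[0] = 3
x[1] = 3
x[2] = -3

x = [3, 3, -3]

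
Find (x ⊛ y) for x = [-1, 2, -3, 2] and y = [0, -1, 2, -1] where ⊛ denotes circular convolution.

(x ⊛ y)[n] = Σ(m=0 to 3) x[m] · y[(n-m) mod 4]

Computing each output sample:
(x ⊛ y)[0] = -10
(x ⊛ y)[1] = 8
(x ⊛ y)[2] = -6
(x ⊛ y)[3] = 8

x ⊛ y = [-10, 8, -6, 8]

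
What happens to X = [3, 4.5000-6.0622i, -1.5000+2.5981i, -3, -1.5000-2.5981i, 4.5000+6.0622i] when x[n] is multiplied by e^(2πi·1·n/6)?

Modulation property: DFT(ω_6^(-1n)·x[n]) = X[(k-1) mod 6], so circularly shift X by 1 positions.

X[k-1] = [4.5000+6.0622i, 3, 4.5000-6.0622i, -1.5000+2.5981i, -3, -1.5000-2.5981i]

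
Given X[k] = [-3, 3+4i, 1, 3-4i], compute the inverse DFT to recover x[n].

x[n] = (1/4) Σ(k=0 to 3) X[k] · e^(2πikn/4)

Computing each x[n]:
x[0] = 1
x[1] = -3
x[2] = -2
x[3] = 1

x = [1, -3, -2, 1]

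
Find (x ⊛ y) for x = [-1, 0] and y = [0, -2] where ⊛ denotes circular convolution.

(x ⊛ y)[n] = Σ(m=0 to 1) x[m] · y[(n-m) mod 2]

Computing each output sample:
(x ⊛ y)[0] = 0
(x ⊛ y)[1] = 2

x ⊛ y = [0, 2]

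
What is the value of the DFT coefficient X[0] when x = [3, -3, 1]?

X[0] = Σ(n=0 to 2) x[n] · ω_3^0 = Σ x[n]
= (3) + (-3) + (1)

X[0] = 1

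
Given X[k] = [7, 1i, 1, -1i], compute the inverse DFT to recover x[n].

x[n] = (1/4) Σ(k=0 to 3) X[k] · e^(2πikn/4)

Computing each x[n]:
x[0] = 2
x[1] = 1
x[2] = 2
x[3] = 2

x = [2, 1, 2, 2]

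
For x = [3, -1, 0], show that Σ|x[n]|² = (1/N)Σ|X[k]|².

Time domain:
Σ|x[n]|² = |3|² + |-1|² + |0|² = 10.0000

Frequency domain:
(1/3)Σ|X[k]|² = (1/3)(|2|² + |3.5000+0.8660i|² + |3.5000-0.8660i|²) = (1/3)·30.0000 = 10.0000

Both sides agree, confirming Parseval's theorem.

Σ|x[n]|² = (1/N)Σ|X[k]|² = 10.0000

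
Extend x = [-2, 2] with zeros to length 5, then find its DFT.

Original 2-point DFT: [0, -4]
Zero-padded 5-point DFT provides frequency interpolation.

DFT_5([x, 0, ...]) = [0, -1.3820-1.9021i, -3.6180-1.1756i, -3.6180+1.1756i, -1.3820+1.9021i]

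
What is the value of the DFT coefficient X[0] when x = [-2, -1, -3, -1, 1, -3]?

X[0] = Σ(n=0 to 5) x[n] · ω_6^0 = Σ x[n]
= (-2) + (-1) + (-3) + (-1) + (1) + (-3)

X[0] = -9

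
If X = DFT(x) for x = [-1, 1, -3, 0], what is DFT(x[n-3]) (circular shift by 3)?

Time shift by 3: X_shifted[k] = ω_4^(3k) · X[k]
Shifted x = [1, -3, 0, -1]

DFT(x[n-3]) = [-3, 1+2i, 5, 1-2i]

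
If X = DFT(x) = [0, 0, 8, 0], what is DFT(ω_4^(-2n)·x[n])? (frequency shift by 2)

Modulation property: DFT(ω_4^(-2n)·x[n]) = X[(k-2) mod 4], so circularly shift X by 2 positions.

X[k-2] = [8, 0, 0, 0]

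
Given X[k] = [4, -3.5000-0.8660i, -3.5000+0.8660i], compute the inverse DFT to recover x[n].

x[n] = (1/3) Σ(k=0 to 2) X[k] · e^(2πikn/3)

Computing each x[n]:
x[0] = -1
x[1] = 3
x[2] = 2

x = [-1, 3, 2]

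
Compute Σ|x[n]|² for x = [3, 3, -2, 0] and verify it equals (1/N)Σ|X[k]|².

Time domain:
Σ|x[n]|² = |3|² + |3|² + |-2|² + |0|² = 22.0000

Frequency domain:
(1/4)Σ|X[k]|² = (1/4)(|4|² + |5-3i|² + |-2|² + |5+3i|²) = (1/4)·88.0000 = 22.0000

Both sides agree, confirming Parseval's theorem.

Σ|x[n]|² = (1/N)Σ|X[k]|² = 22.0000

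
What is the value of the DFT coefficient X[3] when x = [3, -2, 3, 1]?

X[3] = Σ(n=0 to 3) x[n] · ω_4^(3n) where ω_4 = e^(-2πi/4)
= (3)·ω_4^0 + (-2)·ω_4^3 + (3)·ω_4^6 + (1)·ω_4^9

X[3] = -3i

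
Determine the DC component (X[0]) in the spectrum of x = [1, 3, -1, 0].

X[0] = Σ(n=0 to 3) x[n] · ω_4^0 = Σ x[n]
= (1) + (3) + (-1) + (0)

X[0] = 3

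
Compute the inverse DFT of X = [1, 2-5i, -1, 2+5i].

x[n] = (1/4) Σ(k=0 to 3) X[k] · e^(2πikn/4)

Computing each x[n]:
x[0] = 1
x[1] = 3
x[2] = -1
x[3] = -2

x = [1, 3, -1, -2]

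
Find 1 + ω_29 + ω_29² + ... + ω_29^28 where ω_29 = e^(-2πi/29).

Sum of all nth roots of unity equals 0 for n > 1 (geometric series with r ≠ 1).

0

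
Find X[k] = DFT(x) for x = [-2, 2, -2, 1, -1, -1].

X[k] = Σ(n=0 to 5) x[n] · ω_6^(nk)
where ω_6 = e^(-2πi/6)

Computing each X[k]:
X[0] = -3
X[1] = -1.0000-1.7321i
X[2] = -3.4641i
X[3] = -7
X[4] = 3.4641i
X[5] = -1.0000+1.7321i

X = [-3, -1.0000-1.7321i, -3.4641i, -7, 3.4641i, -1.0000+1.7321i]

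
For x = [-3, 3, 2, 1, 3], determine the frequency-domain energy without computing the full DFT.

Parseval: Σ|x[n]|² = (1/N)Σ|X[k]|², so Σ|X[k]|² = N·Σ|x[n]|² = 5·32.0000

Σ|X[k]|² = N·Σ|x[n]|² = 5·32.0000 = 160.0000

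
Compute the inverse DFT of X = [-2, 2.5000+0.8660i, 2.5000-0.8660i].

x[n] = (1/3) Σ(k=0 to 2) X[k] · e^(2πikn/3)

Computing each x[n]:
x[0] = 1
x[1] = -2
x[2] = -1

x = [1, -2, -1]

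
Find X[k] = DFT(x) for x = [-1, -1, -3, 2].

X[k] = Σ(n=0 to 3) x[n] · ω_4^(nk)
where ω_4 = e^(-2πi/4)

Computing each X[k]:
X[0] = -3
X[1] = 2+3i
X[2] = -5
X[3] = 2-3i

X = [-3, 2+3i, -5, 2-3i]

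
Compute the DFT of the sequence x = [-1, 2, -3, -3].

X[k] = Σ(n=0 to 3) x[n] · ω_4^(nk)
where ω_4 = e^(-2πi/4)

Computing each X[k]:
X[0] = -5
X[1] = 2-5i
X[2] = -3
X[3] = 2+5i

X = [-5, 2-5i, -3, 2+5i]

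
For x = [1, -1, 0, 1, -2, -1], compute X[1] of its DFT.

X[1] = Σ(n=0 to 5) x[n] · ω_6^(1n) where ω_6 = e^(-2πi/6)
= (1)·ω_6^0 + (-1)·ω_6^1 + (0)·ω_6^2 + (1)·ω_6^3 + (-2)·ω_6^4 + (-1)·ω_6^5

X[1] = -1.7321i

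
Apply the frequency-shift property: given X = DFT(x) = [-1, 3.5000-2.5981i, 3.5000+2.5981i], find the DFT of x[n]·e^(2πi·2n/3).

Modulation property: DFT(ω_3^(-2n)·x[n]) = X[(k-2) mod 3], so circularly shift X by 2 positions.

X[k-2] = [3.5000-2.5981i, 3.5000+2.5981i, -1]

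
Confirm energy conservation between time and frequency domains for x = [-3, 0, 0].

Time domain:
Σ|x[n]|² = |-3|² + |0|² + |0|² = 9.0000

Frequency domain:
(1/3)Σ|X[k]|² = (1/3)(|-3|² + |-3|² + |-3|²) = (1/3)·27.0000 = 9.0000

Both sides agree, confirming Parseval's theorem.

Σ|x[n]|² = (1/N)Σ|X[k]|² = 9.0000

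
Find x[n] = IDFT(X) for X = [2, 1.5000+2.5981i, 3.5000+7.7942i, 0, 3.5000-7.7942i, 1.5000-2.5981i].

x[n] = (1/6) Σ(k=0 to 5) X[k] · e^(2πikn/6)

Computing each x[n]:
x[0] = 2
x[1] = -3
x[2] = 1
x[3] = 1
x[4] = -2
x[5] = 3

x = [2, -3, 1, 1, -2, 3]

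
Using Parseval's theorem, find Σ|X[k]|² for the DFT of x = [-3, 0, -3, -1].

Parseval: Σ|x[n]|² = (1/N)Σ|X[k]|², so Σ|X[k]|² = N·Σ|x[n]|² = 4·19.0000

Σ|X[k]|² = N·Σ|x[n]|² = 4·19.0000 = 76.0000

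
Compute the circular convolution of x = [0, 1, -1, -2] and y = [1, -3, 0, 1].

(x ⊛ y)[n] = Σ(m=0 to 3) x[m] · y[(n-m) mod 4]

Computing each output sample:
(x ⊛ y)[0] = 7
(x ⊛ y)[1] = 0
(x ⊛ y)[2] = -6
(x ⊛ y)[3] = 1

x ⊛ y = [7, 0, -6, 1]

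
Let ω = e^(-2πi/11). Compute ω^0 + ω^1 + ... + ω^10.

Sum of all nth roots of unity equals 0 for n > 1 (geometric series with r ≠ 1).

0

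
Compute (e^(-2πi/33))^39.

Since ω_33^33 = 1, powers reduce modulo 33.
39 mod 33 = 6
So ω_33^39 = ω_33^6 = e^(-2πi·6/33)

ω_33^39 = ω_33^6 = 0.4154-0.9096i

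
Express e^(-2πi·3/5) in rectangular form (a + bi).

ω_5^3 = e^(-2πi·3/5)
= cos(-2π·3/5) + i·sin(-2π·3/5)
= cos(-6π/5) + i·sin(-6π/5)

ω_5^3 = cos(-6π/5) + i·sin(-6π/5) = -0.8090+0.5878i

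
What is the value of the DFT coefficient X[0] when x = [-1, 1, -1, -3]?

X[0] = Σ(n=0 to 3) x[n] · ω_4^0 = Σ x[n]
= (-1) + (1) + (-1) + (-3)

X[0] = -4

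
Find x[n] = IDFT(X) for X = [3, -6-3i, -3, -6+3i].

x[n] = (1/4) Σ(k=0 to 3) X[k] · e^(2πikn/4)

Computing each x[n]:
x[0] = -3
x[1] = 3
x[2] = 3
x[3] = 0

x = [-3, 3, 3, 0]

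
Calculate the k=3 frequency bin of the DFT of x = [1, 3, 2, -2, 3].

X[3] = Σ(n=0 to 4) x[n] · ω_5^(3n) where ω_5 = e^(-2πi/5)
= (1)·ω_5^0 + (3)·ω_5^3 + (2)·ω_5^6 + (-2)·ω_5^9 + (3)·ω_5^12

X[3] = -3.8541-3.8042i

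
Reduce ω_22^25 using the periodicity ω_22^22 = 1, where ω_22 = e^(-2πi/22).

Since ω_22^22 = 1, powers reduce modulo 22.
25 mod 22 = 3
So ω_22^25 = ω_22^3 = e^(-2πi·3/22)

ω_22^25 = ω_22^3 = 0.6549-0.7557i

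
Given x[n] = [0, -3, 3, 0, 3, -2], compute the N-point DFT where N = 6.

X[k] = Σ(n=0 to 5) x[n] · ω_6^(nk)
where ω_6 = e^(-2πi/6)

Computing each X[k]:
X[0] = 1
X[1] = -5.5000+0.8660i
X[2] = -0.5000+0.8660i
X[3] = 11
X[4] = -0.5000-0.8660i
X[5] = -5.5000-0.8660i

X = [1, -5.5000+0.8660i, -0.5000+0.8660i, 11, -0.5000-0.8660i, -5.5000-0.8660i]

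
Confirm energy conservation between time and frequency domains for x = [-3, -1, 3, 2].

Time domain:
Σ|x[n]|² = |-3|² + |-1|² + |3|² + |2|² = 23.0000

Frequency domain:
(1/4)Σ|X[k]|² = (1/4)(|1|² + |-6+3i|² + |-1|² + |-6-3i|²) = (1/4)·92.0000 = 23.0000

Both sides agree, confirming Parseval's theorem.

Σ|x[n]|² = (1/N)Σ|X[k]|² = 23.0000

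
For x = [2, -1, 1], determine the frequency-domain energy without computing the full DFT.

Parseval: Σ|x[n]|² = (1/N)Σ|X[k]|², so Σ|X[k]|² = N·Σ|x[n]|² = 3·6.0000

Σ|X[k]|² = N·Σ|x[n]|² = 3·6.0000 = 18.0000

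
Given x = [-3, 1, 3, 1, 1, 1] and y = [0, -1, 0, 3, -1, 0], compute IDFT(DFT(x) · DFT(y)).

(x ⊛ y)[n] = Σ(m=0 to 5) x[m] · y[(n-m) mod 6]

Computing each output sample:
(x ⊛ y)[0] = -1
(x ⊛ y)[1] = 5
(x ⊛ y)[2] = 1
(x ⊛ y)[3] = -13
(x ⊛ y)[4] = 5
(x ⊛ y)[5] = 7

x ⊛ y = [-1, 5, 1, -13, 5, 7]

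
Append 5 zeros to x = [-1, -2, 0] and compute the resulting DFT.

Original 3-point DFT: [-3, 1.7321i, -1.7321i]
Zero-padded 8-point DFT provides frequency interpolation.

DFT_8([x, 0, ...]) = [-3, -2.4142+1.4142i, -1+2i, 0.4142+1.4142i, 1, 0.4142-1.4142i, -1-2i, -2.4142-1.4142i]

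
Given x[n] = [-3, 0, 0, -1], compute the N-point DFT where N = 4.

X[k] = Σ(n=0 to 3) x[n] · ω_4^(nk)
where ω_4 = e^(-2πi/4)

Computing each X[k]:
X[0] = -4
X[1] = -3-1i
X[2] = -2
X[3] = -3+1i

X = [-4, -3-1i, -2, -3+1i]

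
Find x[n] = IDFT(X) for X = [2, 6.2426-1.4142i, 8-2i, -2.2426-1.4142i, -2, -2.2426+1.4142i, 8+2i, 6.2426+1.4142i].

x[n] = (1/8) Σ(k=0 to 7) X[k] · e^(2πikn/8)

Computing each x[n]:
x[0] = 3
x[1] = 3
x[2] = -2
x[3] = -1
x[4] = 1
x[5] = -1
x[6] = -2
x[7] = 1

x = [3, 3, -2, -1, 1, -1, -2, 1]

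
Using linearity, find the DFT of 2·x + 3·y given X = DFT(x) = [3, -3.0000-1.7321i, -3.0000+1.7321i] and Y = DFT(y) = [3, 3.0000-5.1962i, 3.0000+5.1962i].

By linearity: DFT(2x + 3y) = 2·DFT(x) + 3·DFT(y)
= 2·[3, -3.0000-1.7321i, -3.0000+1.7321i] + 3·[3, 3.0000-5.1962i, 3.0000+5.1962i]

Computing element-wise:
Z[0] = 2·(3) + 3·(3) = 15
Z[1] = 2·(-3.0000-1.7321i) + 3·(3.0000-5.1962i) = 3.0000-19.0528i
Z[2] = 2·(-3.0000+1.7321i) + 3·(3.0000+5.1962i) = 3.0000+19.0528i

DFT(2x + 3y) = 2·X + 3·Y = [15, 3.0000-19.0528i, 3.0000+19.0528i]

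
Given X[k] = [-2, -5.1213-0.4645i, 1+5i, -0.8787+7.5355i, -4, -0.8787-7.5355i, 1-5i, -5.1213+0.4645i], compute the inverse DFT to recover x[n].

x[n] = (1/8) Σ(k=0 to 7) X[k] · e^(2πikn/8)

Computing each x[n]:
x[0] = -2
x[1] = -3
x[2] = 1
x[3] = 1
x[4] = 1
x[5] = 1
x[6] = -3
x[7] = 2

x = [-2, -3, 1, 1, 1, 1, -3, 2]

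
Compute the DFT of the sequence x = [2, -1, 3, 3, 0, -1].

X[k] = Σ(n=0 to 5) x[n] · ω_6^(nk)
where ω_6 = e^(-2πi/6)

Computing each X[k]:
X[0] = 6
X[1] = -3.5000-2.5981i
X[2] = 4.5000+2.5981i
X[3] = 4
X[4] = 4.5000-2.5981i
X[5] = -3.5000+2.5981i

X = [6, -3.5000-2.5981i, 4.5000+2.5981i, 4, 4.5000-2.5981i, -3.5000+2.5981i]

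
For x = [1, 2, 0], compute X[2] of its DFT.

X[2] = Σ(n=0 to 2) x[n] · ω_3^(2n) where ω_3 = e^(-2πi/3)
= (1)·ω_3^0 + (2)·ω_3^2 + (0)·ω_3^4

X[2] = 1.7321i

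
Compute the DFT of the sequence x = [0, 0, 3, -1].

X[k] = Σ(n=0 to 3) x[n] · ω_4^(nk)
where ω_4 = e^(-2πi/4)

Computing each X[k]:
X[0] = 2
X[1] = -3-1i
X[2] = 4
X[3] = -3+1i

X = [2, -3-1i, 4, -3+1i]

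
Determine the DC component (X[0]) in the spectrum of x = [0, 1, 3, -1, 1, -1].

X[0] = Σ(n=0 to 5) x[n] · ω_6^0 = Σ x[n]
= (0) + (1) + (3) + (-1) + (1) + (-1)

X[0] = 3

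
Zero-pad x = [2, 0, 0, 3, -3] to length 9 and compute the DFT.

Original 5-point DFT: [2, -1.3541-1.0898i, 5.3541-4.6165i, 5.3541+4.6165i, -1.3541+1.0898i]
Zero-padded 9-point DFT provides frequency interpolation.

DFT_9([x, 0, ...]) = [2, 3.3191-1.5720i, -1.7981+0.6697i, 6.5000+2.5981i, -0.0209-5.5525i, -0.0209+5.5525i, 6.5000-2.5981i, -1.7981-0.6697i, 3.3191+1.5720i]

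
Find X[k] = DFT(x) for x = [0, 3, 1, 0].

X[k] = Σ(n=0 to 3) x[n] · ω_4^(nk)
where ω_4 = e^(-2πi/4)

Computing each X[k]:
X[0] = 4
X[1] = -1-3i
X[2] = -2
X[3] = -1+3i

X = [4, -1-3i, -2, -1+3i]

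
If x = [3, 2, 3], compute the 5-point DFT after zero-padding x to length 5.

Original 3-point DFT: [8, 0.5000+0.8660i, 0.5000-0.8660i]
Zero-padded 5-point DFT provides frequency interpolation.

DFT_5([x, 0, ...]) = [8, 1.1910-3.6655i, 2.3090+1.6776i, 2.3090-1.6776i, 1.1910+3.6655i]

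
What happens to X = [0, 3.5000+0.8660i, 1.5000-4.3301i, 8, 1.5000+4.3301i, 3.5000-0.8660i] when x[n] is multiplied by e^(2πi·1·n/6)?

Modulation property: DFT(ω_6^(-1n)·x[n]) = X[(k-1) mod 6], so circularly shift X by 1 positions.

X[k-1] = [3.5000-0.8660i, 0, 3.5000+0.8660i, 1.5000-4.3301i, 8, 1.5000+4.3301i]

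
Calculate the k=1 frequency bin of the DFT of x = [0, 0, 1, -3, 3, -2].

X[1] = Σ(n=0 to 5) x[n] · ω_6^(1n) where ω_6 = e^(-2πi/6)
= (0)·ω_6^0 + (0)·ω_6^1 + (1)·ω_6^2 + (-3)·ω_6^3 + (3)·ω_6^4 + (-2)·ω_6^5

X[1] = 0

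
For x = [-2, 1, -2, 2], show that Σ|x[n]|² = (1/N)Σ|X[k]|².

Time domain:
Σ|x[n]|² = |-2|² + |1|² + |-2|² + |2|² = 13.0000

Frequency domain:
(1/4)Σ|X[k]|² = (1/4)(|-1|² + |1i|² + |-7|² + |-1i|²) = (1/4)·52.0000 = 13.0000

Both sides agree, confirming Parseval's theorem.

Σ|x[n]|² = (1/N)Σ|X[k]|² = 13.0000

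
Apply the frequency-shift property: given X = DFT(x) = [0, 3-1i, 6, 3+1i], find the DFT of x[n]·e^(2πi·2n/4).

Modulation property: DFT(ω_4^(-2n)·x[n]) = X[(k-2) mod 4], so circularly shift X by 2 positions.

X[k-2] = [6, 3+1i, 0, 3-1i]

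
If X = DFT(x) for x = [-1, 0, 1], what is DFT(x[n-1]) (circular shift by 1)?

Time shift by 1: X_shifted[k] = ω_3^(1k) · X[k]
Shifted x = [1, -1, 0]

DFT(x[n-1]) = [0, 1.5000+0.8660i, 1.5000-0.8660i]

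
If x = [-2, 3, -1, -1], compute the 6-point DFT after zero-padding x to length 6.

Original 4-point DFT: [-1, -1-4i, -5, -1+4i]
Zero-padded 6-point DFT provides frequency interpolation.

DFT_6([x, 0, ...]) = [-1, 1.0000-1.7321i, -4.0000-3.4641i, -5, -4.0000+3.4641i, 1.0000+1.7321i]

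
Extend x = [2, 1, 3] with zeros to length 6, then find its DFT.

Original 3-point DFT: [6, 1.7321i, -1.7321i]
Zero-padded 6-point DFT provides frequency interpolation.

DFT_6([x, 0, ...]) = [6, 1.0000-3.4641i, 1.7321i, 4, -1.7321i, 1.0000+3.4641i]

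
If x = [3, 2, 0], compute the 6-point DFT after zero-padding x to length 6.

Original 3-point DFT: [5, 2.0000-1.7321i, 2.0000+1.7321i]
Zero-padded 6-point DFT provides frequency interpolation.

DFT_6([x, 0, ...]) = [5, 4.0000-1.7321i, 2.0000-1.7321i, 1, 2.0000+1.7321i, 4.0000+1.7321i]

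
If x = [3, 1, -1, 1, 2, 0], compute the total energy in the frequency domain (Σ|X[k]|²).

Parseval: Σ|x[n]|² = (1/N)Σ|X[k]|², so Σ|X[k]|² = N·Σ|x[n]|² = 6·16.0000

Σ|X[k]|² = N·Σ|x[n]|² = 6·16.0000 = 96.0000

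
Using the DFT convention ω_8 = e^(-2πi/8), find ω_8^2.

ω_8^2 = e^(-2πi·2/8)
= cos(-2π·2/8) + i·sin(-2π·2/8)
= cos(-4π/8) + i·sin(-4π/8)

ω_8^2 = cos(-4π/8) + i·sin(-4π/8) = -1i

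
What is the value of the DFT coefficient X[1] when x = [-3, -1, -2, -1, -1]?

X[1] = Σ(n=0 to 4) x[n] · ω_5^(1n) where ω_5 = e^(-2πi/5)
= (-3)·ω_5^0 + (-1)·ω_5^1 + (-2)·ω_5^2 + (-1)·ω_5^3 + (-1)·ω_5^4

X[1] = -1.1910+0.5878i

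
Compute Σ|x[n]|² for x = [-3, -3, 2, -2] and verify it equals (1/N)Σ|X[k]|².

Time domain:
Σ|x[n]|² = |-3|² + |-3|² + |2|² + |-2|² = 26.0000

Frequency domain:
(1/4)Σ|X[k]|² = (1/4)(|-6|² + |-5+1i|² + |4|² + |-5-1i|²) = (1/4)·104.0000 = 26.0000

Both sides agree, confirming Parseval's theorem.

Σ|x[n]|² = (1/N)Σ|X[k]|² = 26.0000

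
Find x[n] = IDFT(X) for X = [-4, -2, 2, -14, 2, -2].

x[n] = (1/6) Σ(k=0 to 5) X[k] · e^(2πikn/6)

Computing each x[n]:
x[0] = -3
x[1] = 1
x[2] = -3
x[3] = 3
x[4] = -3
x[5] = 1

x = [-3, 1, -3, 3, -3, 1]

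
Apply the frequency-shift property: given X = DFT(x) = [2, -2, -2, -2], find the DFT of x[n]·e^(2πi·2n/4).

Modulation property: DFT(ω_4^(-2n)·x[n]) = X[(k-2) mod 4], so circularly shift X by 2 positions.

X[k-2] = [-2, -2, 2, -2]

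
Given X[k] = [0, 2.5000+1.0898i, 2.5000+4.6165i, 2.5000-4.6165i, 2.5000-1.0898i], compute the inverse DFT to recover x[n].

x[n] = (1/5) Σ(k=0 to 4) X[k] · e^(2πikn/5)

Computing each x[n]:
x[0] = 2
x[1] = -2
x[2] = 1
x[3] = -2
x[4] = 1

x = [2, -2, 1, -2, 1]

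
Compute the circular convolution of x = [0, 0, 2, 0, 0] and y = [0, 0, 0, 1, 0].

(x ⊛ y)[n] = Σ(m=0 to 4) x[m] · y[(n-m) mod 5]

Computing each output sample:
(x ⊛ y)[0] = 2
(x ⊛ y)[1] = 0
(x ⊛ y)[2] = 0
(x ⊛ y)[3] = 0
(x ⊛ y)[4] = 0

x ⊛ y = [2, 0, 0, 0, 0]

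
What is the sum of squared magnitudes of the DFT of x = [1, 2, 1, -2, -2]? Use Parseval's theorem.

Parseval: Σ|x[n]|² = (1/N)Σ|X[k]|², so Σ|X[k]|² = N·Σ|x[n]|² = 5·14.0000

Σ|X[k]|² = N·Σ|x[n]|² = 5·14.0000 = 70.0000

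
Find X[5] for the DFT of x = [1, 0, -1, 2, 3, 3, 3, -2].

X[5] = Σ(n=0 to 7) x[n] · ω_8^(5n) where ω_8 = e^(-2πi/8)
= (1)·ω_8^0 + (0)·ω_8^5 + (-1)·ω_8^10 + (2)·ω_8^15 + (3)·ω_8^20 + (3)·ω_8^25 + (3)·ω_8^30 + (-2)·ω_8^35

X[5] = 2.9497+4.7071i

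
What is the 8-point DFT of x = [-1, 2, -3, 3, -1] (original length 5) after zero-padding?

Original 5-point DFT: [0, -0.6910+0.6735i, -1.8090-7.4697i, -1.8090+7.4697i, -0.6910-0.6735i]
Zero-padded 8-point DFT provides frequency interpolation.

DFT_8([x, 0, ...]) = [0, -0.7071-0.5355i, 1+1i, 0.7071-6.5355i, -10, 0.7071+6.5355i, 1-1i, -0.7071+0.5355i]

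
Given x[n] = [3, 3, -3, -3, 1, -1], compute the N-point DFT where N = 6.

X[k] = Σ(n=0 to 5) x[n] · ω_6^(nk)
where ω_6 = e^(-2πi/6)

Computing each X[k]:
X[0] = 0
X[1] = 8
X[2] = -6.9282i
X[3] = 2
X[4] = 6.9282i
X[5] = 8

X = [0, 8, -6.9282i, 2, 6.9282i, 8]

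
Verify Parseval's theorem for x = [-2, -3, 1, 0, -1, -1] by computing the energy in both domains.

Time domain:
Σ|x[n]|² = |-2|² + |-3|² + |1|² + |0|² + |-1|² + |-1|² = 16.0000

Frequency domain:
(1/6)Σ|X[k]|² = (1/6)(|-6|² + |-4|² + |3.4641i|² + |2|² + |-3.4641i|² + |-4|²) = (1/6)·96.0000 = 16.0000

Both sides agree, confirming Parseval's theorem.

Σ|x[n]|² = (1/N)Σ|X[k]|² = 16.0000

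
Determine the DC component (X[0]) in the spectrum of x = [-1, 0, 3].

X[0] = Σ(n=0 to 2) x[n] · ω_3^0 = Σ x[n]
= (-1) + (0) + (3)

X[0] = 2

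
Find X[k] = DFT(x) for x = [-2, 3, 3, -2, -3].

X[k] = Σ(n=0 to 4) x[n] · ω_5^(nk)
where ω_5 = e^(-2πi/5)

Computing each X[k]:
X[0] = -1
X[1] = -2.8090-8.6453i
X[2] = -1.6910+1.2286i
X[3] = -1.6910-1.2286i
X[4] = -2.8090+8.6453i

X = [-1, -2.8090-8.6453i, -1.6910+1.2286i, -1.6910-1.2286i, -2.8090+8.6453i]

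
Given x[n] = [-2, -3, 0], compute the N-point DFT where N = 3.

X[k] = Σ(n=0 to 2) x[n] · ω_3^(nk)
where ω_3 = e^(-2πi/3)

Computing each X[k]:
X[0] = -5
X[1] = -0.5000+2.5981i
X[2] = -0.5000-2.5981i

X = [-5, -0.5000+2.5981i, -0.5000-2.5981i]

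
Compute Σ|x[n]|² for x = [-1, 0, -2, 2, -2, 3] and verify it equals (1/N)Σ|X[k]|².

Time domain:
Σ|x[n]|² = |-1|² + |0|² + |-2|² + |2|² + |-2|² + |3|² = 22.0000

Frequency domain:
(1/6)Σ|X[k]|² = (1/6)(|0|² + |0.5000+2.5981i|² + |1.5000+2.5981i|² + |-10|² + |1.5000-2.5981i|² + |0.5000-2.5981i|²) = (1/6)·132.0000 = 22.0000

Both sides agree, confirming Parseval's theorem.

Σ|x[n]|² = (1/N)Σ|X[k]|² = 22.0000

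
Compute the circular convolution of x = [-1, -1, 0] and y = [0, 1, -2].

(x ⊛ y)[n] = Σ(m=0 to 2) x[m] · y[(n-m) mod 3]

Computing each output sample:
(x ⊛ y)[0] = 2
(x ⊛ y)[1] = -1
(x ⊛ y)[2] = 1

x ⊛ y = [2, -1, 1]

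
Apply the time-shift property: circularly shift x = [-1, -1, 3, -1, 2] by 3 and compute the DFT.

Time shift by 3: X_shifted[k] = ω_5^(3k) · X[k]
Shifted x = [3, -1, 2, -1, -1]

DFT(x[n-3]) = [2, 1.5729-1.7634i, 4.9271+2.8532i, 4.9271-2.8532i, 1.5729+1.7634i]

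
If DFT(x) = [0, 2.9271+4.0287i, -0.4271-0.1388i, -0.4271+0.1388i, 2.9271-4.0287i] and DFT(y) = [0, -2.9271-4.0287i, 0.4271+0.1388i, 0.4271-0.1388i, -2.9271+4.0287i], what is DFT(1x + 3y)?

By linearity: DFT(1x + 3y) = 1·DFT(x) + 3·DFT(y)
= 1·[0, 2.9271+4.0287i, -0.4271-0.1388i, -0.4271+0.1388i, 2.9271-4.0287i] + 3·[0, -2.9271-4.0287i, 0.4271+0.1388i, 0.4271-0.1388i, -2.9271+4.0287i]

Computing element-wise:
Z[0] = 1·(0) + 3·(0) = 0
Z[1] = 1·(2.9271+4.0287i) + 3·(-2.9271-4.0287i) = -5.8542-8.0574i
Z[2] = 1·(-0.4271-0.1388i) + 3·(0.4271+0.1388i) = 0.8542+0.2776i
Z[3] = 1·(-0.4271+0.1388i) + 3·(0.4271-0.1388i) = 0.8542-0.2776i
Z[4] = 1·(2.9271-4.0287i) + 3·(-2.9271+4.0287i) = -5.8542+8.0574i

DFT(1x + 3y) = 1·X + 3·Y = [0, -5.8542-8.0574i, 0.8542+0.2776i, 0.8542-0.2776i, -5.8542+8.0574i]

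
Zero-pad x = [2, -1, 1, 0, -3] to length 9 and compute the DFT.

Original 5-point DFT: [-1, -0.0451-2.4899i, 5.5451-0.2245i, 5.5451+0.2245i, -0.0451+2.4899i]
Zero-padded 9-point DFT provides frequency interpolation.

DFT_9([x, 0, ...]) = [-1, 4.2267+0.6840i, -1.4115-1.2856i, 3.5000+4.3301i, 3.1848-1.9696i, 3.1848+1.9696i, 3.5000-4.3301i, -1.4115+1.2856i, 4.2267-0.6840i]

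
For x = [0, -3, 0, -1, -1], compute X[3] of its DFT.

X[3] = Σ(n=0 to 4) x[n] · ω_5^(3n) where ω_5 = e^(-2πi/5)
= (0)·ω_5^0 + (-3)·ω_5^3 + (0)·ω_5^6 + (-1)·ω_5^9 + (-1)·ω_5^12

X[3] = 2.9271-2.1266i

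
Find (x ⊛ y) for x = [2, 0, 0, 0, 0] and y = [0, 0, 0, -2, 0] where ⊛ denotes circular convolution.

(x ⊛ y)[n] = Σ(m=0 to 4) x[m] · y[(n-m) mod 5]

Computing each output sample:
(x ⊛ y)[0] = 0
(x ⊛ y)[1] = 0
(x ⊛ y)[2] = 0
(x ⊛ y)[3] = -4
(x ⊛ y)[4] = 0

x ⊛ y = [0, 0, 0, -4, 0]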